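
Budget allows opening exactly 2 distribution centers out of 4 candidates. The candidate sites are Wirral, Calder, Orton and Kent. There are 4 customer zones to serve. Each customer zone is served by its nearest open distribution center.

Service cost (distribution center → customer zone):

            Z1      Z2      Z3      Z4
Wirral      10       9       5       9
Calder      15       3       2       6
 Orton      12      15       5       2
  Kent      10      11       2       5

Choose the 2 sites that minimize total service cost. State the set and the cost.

With exactly 2 open, each customer zone uses its cheapest among the chosen.
{Calder, Orton}: Z1→Orton 12, Z2→Calder 3, Z3→Calder 2, Z4→Orton 2. Service cost 19.
{Calder, Kent}: service cost 20
{Wirral, Calder}: service cost 21
Among all 6 size-2 choices, {Calder, Orton} is lowest.

Choose Calder and Orton; total service cost 19.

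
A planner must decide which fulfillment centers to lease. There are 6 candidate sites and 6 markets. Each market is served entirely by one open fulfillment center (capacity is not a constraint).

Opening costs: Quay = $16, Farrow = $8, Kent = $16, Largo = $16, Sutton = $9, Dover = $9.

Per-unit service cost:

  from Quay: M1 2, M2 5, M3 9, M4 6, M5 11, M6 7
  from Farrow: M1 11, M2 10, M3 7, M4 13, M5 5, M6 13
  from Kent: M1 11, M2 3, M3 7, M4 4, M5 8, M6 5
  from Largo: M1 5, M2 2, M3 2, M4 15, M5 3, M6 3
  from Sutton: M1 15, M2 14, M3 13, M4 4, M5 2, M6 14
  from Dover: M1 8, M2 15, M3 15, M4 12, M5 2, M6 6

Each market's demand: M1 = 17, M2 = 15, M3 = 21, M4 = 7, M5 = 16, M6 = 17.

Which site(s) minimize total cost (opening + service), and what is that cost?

Open Quay, Largo and Sutton; minimum total cost 258.

For any fixed open set, each market goes to its cheapest open site; total = fixed + service.
{Quay, Largo, Sutton}: M1→Quay 2·17=34, M2→Largo 2·15=30, M3→Largo 2·21=42, M4→Sutton 4·7=28, M5→Sutton 2·16=32, M6→Largo 3·17=51. Service 217; fixed 41; total 258.
{Quay, Farrow, Largo, Sutton}: service 217 + fixed 49 = 266
{Quay, Largo, Sutton, Dover}: M1→Quay 2·17=34, M2→Largo 2·15=30, M3→Largo 2·21=42, M4→Sutton 4·7=28, M5→Sutton 2·16=32, M6→Largo 3·17=51. Service 217; fixed 50; total 267.
{Quay, Farrow, Kent, Largo, Sutton, Dover}: M1→Quay 2·17=34, M2→Largo 2·15=30, M3→Largo 2·21=42, M4→Kent 4·7=28, M5→Sutton 2·16=32, M6→Largo 3·17=51. Service 217; fixed 74; total 291.
No other subset beats 258.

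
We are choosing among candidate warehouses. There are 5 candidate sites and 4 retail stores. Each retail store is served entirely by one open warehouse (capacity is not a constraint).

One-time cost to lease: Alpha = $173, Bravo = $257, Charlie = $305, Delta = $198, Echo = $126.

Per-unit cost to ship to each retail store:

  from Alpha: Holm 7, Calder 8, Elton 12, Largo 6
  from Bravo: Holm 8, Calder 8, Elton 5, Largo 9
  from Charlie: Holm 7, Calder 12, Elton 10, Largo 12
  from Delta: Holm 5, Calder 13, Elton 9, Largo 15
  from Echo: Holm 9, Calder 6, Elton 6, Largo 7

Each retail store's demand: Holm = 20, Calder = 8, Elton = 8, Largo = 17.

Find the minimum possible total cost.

For any fixed open set, each retail store goes to its cheapest open site; total = fixed + service.
{Echo}: Holm→Echo 9·20=180, Calder→Echo 6·8=48, Elton→Echo 6·8=48, Largo→Echo 7·17=119. Service 395; fixed 126; total 521.
{Alpha}: Holm→Alpha 7·20=140, Calder→Alpha 8·8=64, Elton→Alpha 12·8=96, Largo→Alpha 6·17=102. Service 402; fixed 173; total 575.
{Alpha, Echo}: service 338 + fixed 299 = 637
{Alpha, Bravo, Charlie, Delta, Echo}: Holm→Delta 5·20=100, Calder→Echo 6·8=48, Elton→Bravo 5·8=40, Largo→Alpha 6·17=102. Service 290; fixed 1059; total 1349.
No other subset beats 521.

Minimum total cost: 521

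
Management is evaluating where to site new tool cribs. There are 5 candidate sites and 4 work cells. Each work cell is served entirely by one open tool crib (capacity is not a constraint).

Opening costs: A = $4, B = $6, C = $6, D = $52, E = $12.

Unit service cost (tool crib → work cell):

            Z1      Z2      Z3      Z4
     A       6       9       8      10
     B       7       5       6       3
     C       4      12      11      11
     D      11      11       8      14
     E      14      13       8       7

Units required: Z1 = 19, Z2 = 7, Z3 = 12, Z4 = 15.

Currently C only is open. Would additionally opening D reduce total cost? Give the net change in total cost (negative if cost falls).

Current service cost with {C}: 457.
Adding D: each work cell re-picks its cheapest; new service cost 414, saving 43.
Extra fixed cost: 52. Net change = 52 − 43 = 9.
(Totals: 463 → 472.)

No — net change +9 (cost rises by 9).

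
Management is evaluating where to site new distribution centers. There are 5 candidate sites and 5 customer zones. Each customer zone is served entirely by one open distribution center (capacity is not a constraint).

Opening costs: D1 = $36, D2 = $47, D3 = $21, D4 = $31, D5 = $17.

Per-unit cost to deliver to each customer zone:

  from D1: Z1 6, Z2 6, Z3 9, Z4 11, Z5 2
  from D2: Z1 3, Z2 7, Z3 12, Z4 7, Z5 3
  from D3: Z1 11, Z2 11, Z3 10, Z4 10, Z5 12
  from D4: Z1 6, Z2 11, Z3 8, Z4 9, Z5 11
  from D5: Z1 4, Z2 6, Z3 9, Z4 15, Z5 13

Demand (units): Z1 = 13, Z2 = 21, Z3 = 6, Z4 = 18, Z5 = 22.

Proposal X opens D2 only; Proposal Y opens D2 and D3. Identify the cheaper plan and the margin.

Proposal X: {D2}: Z1→D2 3·13=39, Z2→D2 7·21=147, Z3→D2 12·6=72, Z4→D2 7·18=126, Z5→D2 3·22=66. Service 450; fixed 47; total 497.
Proposal Y: {D2, D3}: Z1→D2 3·13=39, Z2→D2 7·21=147, Z3→D3 10·6=60, Z4→D2 7·18=126, Z5→D2 3·22=66. Service 438; fixed 68; total 506.
Difference: |497 − 506| = 9.

Proposal X is cheaper by 9.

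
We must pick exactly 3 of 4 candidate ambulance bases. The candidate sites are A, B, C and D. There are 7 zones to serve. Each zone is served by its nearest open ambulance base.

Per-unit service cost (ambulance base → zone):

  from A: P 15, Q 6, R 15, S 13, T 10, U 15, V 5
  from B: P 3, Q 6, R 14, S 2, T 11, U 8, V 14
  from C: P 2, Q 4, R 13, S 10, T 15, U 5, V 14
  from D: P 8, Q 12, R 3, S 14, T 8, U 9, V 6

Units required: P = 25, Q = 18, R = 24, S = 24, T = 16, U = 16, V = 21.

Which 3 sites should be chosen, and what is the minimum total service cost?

Choose B, C and D; total service cost 576.

With exactly 3 open, each zone uses its cheapest among the chosen.
{B, C, D}: P→C 2·25=50, Q→C 4·18=72, R→D 3·24=72, S→B 2·24=48, T→D 8·16=128, U→C 5·16=80, V→D 6·21=126. Service cost 576.
{A, B, D}: service cost 664
{A, C, D}: service cost 747
Among all 4 size-3 choices, {B, C, D} is lowest.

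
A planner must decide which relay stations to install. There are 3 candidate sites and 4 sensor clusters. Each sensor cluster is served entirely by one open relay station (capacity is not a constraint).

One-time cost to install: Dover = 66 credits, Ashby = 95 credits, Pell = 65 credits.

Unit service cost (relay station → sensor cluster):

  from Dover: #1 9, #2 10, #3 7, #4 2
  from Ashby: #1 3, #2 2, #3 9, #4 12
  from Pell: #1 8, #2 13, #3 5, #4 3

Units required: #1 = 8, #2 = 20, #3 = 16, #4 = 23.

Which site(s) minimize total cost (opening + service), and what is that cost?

For any fixed open set, each sensor cluster goes to its cheapest open site; total = fixed + service.
{Ashby, Pell}: #1→Ashby 3·8=24, #2→Ashby 2·20=40, #3→Pell 5·16=80, #4→Pell 3·23=69. Service 213; fixed 160; total 373.
{Dover, Ashby}: #1→Ashby 3·8=24, #2→Ashby 2·20=40, #3→Dover 7·16=112, #4→Dover 2·23=46. Service 222; fixed 161; total 383.
{Dover, Ashby, Pell}: service 190 + fixed 226 = 416
{Pell}: #1→Pell 8·8=64, #2→Pell 13·20=260, #3→Pell 5·16=80, #4→Pell 3·23=69. Service 473; fixed 65; total 538.
No other subset beats 373.

Open Ashby and Pell; minimum total cost 373.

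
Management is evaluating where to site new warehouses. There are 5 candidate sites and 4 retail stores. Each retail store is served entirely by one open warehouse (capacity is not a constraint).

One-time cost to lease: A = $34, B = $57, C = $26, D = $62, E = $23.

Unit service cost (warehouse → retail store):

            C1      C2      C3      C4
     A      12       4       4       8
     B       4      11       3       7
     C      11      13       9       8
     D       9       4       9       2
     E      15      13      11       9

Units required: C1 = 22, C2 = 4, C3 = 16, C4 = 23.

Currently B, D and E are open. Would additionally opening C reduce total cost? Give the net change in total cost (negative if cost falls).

No — net change +26 (cost rises by 26).

Current service cost with {B, D, E}: 198.
Adding C: each retail store re-picks its cheapest; new service cost 198, saving 0.
Extra fixed cost: 26. Net change = 26 − 0 = 26.
(Totals: 340 → 366.)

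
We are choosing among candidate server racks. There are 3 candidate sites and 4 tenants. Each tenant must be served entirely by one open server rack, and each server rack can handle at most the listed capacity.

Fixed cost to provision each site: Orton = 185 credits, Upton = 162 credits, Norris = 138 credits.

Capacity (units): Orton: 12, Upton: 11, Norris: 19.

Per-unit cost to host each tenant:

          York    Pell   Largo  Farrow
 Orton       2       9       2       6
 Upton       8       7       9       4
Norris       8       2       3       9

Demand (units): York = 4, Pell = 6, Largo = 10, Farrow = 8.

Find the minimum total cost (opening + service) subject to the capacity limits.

Minimum total cost: 421

Open {Orton, Norris}: York→Orton 2·4=8, Pell→Norris 2·6=12, Largo→Norris 3·10=30, Farrow→Orton 6·8=48.
Loads: Orton carries 12/12, Norris carries 16/19. Service 98; fixed 323; total 421.
Next best feasible plan costs 459.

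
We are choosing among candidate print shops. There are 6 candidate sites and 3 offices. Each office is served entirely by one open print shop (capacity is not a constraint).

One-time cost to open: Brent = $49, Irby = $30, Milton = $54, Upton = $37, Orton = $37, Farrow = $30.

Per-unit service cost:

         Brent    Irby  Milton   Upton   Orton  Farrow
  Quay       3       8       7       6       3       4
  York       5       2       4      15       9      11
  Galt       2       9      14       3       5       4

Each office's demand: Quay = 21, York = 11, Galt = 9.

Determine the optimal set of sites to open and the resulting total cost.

Open Brent and Irby; minimum total cost 182.

For any fixed open set, each office goes to its cheapest open site; total = fixed + service.
{Brent, Irby}: Quay→Brent 3·21=63, York→Irby 2·11=22, Galt→Brent 2·9=18. Service 103; fixed 79; total 182.
{Brent}: service 136 + fixed 49 = 185
{Irby, Orton}: Quay→Orton 3·21=63, York→Irby 2·11=22, Galt→Orton 5·9=45. Service 130; fixed 67; total 197.
{Brent, Irby, Milton, Upton, Orton, Farrow}: service 103 + fixed 237 = 340
No other subset beats 182.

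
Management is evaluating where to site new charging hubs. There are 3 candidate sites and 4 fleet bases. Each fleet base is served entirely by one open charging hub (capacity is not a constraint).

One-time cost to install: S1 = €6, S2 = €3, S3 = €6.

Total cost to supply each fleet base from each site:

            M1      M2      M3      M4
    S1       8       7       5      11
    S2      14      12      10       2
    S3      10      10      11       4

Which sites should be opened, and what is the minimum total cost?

For any fixed open set, each fleet base goes to its cheapest open site; total = fixed + service.
{S1, S2}: M1→S1 8, M2→S1 7, M3→S1 5, M4→S2 2. Service 22; fixed 9; total 31.
{S1, S3}: service 24 + fixed 12 = 36
{S1}: M1→S1 8, M2→S1 7, M3→S1 5, M4→S1 11. Service 31; fixed 6; total 37.
{S1, S2, S3}: service 22 + fixed 15 = 37
No other subset beats 31.

Open S1 and S2; minimum total cost 31.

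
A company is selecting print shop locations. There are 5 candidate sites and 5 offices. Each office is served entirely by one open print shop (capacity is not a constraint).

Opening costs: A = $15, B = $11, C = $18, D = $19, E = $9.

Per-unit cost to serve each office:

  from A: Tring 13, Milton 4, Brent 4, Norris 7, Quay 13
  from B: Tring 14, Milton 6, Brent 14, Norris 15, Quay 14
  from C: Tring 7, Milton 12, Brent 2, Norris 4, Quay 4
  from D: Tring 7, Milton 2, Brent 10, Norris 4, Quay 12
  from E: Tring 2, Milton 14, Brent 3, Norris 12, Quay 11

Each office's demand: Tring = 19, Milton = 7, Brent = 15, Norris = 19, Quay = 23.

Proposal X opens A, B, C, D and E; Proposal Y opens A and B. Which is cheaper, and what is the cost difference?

Proposal X: {A, B, C, D, E}: Tring→E 2·19=38, Milton→D 2·7=14, Brent→C 2·15=30, Norris→C 4·19=76, Quay→C 4·23=92. Service 250; fixed 72; total 322.
Proposal Y: {A, B}: Tring→A 13·19=247, Milton→A 4·7=28, Brent→A 4·15=60, Norris→A 7·19=133, Quay→A 13·23=299. Service 767; fixed 26; total 793.
Difference: |322 − 793| = 471.

Proposal X is cheaper by 471.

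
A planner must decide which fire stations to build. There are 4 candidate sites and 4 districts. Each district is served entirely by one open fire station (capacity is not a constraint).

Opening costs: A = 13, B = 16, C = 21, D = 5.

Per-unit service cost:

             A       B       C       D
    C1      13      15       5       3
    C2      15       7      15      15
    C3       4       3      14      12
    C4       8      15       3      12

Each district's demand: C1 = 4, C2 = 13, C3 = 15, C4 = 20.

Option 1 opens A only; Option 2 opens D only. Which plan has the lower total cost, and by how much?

Option 1: {A}: C1→A 13·4=52, C2→A 15·13=195, C3→A 4·15=60, C4→A 8·20=160. Service 467; fixed 13; total 480.
Option 2: {D}: C1→D 3·4=12, C2→D 15·13=195, C3→D 12·15=180, C4→D 12·20=240. Service 627; fixed 5; total 632.
Difference: |480 − 632| = 152.

Option 1 is cheaper by 152.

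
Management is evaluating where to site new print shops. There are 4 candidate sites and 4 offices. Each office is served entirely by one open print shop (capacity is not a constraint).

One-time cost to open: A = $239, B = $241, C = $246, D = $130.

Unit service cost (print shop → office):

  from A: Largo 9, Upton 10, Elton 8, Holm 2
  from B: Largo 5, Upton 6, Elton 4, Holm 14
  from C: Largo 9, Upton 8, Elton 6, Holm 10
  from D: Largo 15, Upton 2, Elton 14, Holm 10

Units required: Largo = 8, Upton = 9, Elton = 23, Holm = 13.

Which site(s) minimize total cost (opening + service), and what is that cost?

For any fixed open set, each office goes to its cheapest open site; total = fixed + service.
{B}: Largo→B 5·8=40, Upton→B 6·9=54, Elton→B 4·23=92, Holm→B 14·13=182. Service 368; fixed 241; total 609.
{A}: Largo→A 9·8=72, Upton→A 10·9=90, Elton→A 8·23=184, Holm→A 2·13=26. Service 372; fixed 239; total 611.
{B, D}: Largo→B 5·8=40, Upton→D 2·9=18, Elton→B 4·23=92, Holm→D 10·13=130. Service 280; fixed 371; total 651.
{A, B, C, D}: service 176 + fixed 856 = 1032
No other subset beats 609.

Open B only; minimum total cost 609.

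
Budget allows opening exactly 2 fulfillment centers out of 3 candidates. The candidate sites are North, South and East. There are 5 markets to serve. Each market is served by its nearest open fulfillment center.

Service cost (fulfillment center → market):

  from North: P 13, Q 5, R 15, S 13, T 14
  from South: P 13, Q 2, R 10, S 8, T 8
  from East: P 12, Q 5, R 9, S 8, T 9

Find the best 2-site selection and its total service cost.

Choose South and East; total service cost 39.

With exactly 2 open, each market uses its cheapest among the chosen.
{South, East}: P→East 12, Q→South 2, R→East 9, S→South 8, T→South 8. Service cost 39.
{North, South}: service cost 41
{North, East}: service cost 43
Among all 3 size-2 choices, {South, East} is lowest.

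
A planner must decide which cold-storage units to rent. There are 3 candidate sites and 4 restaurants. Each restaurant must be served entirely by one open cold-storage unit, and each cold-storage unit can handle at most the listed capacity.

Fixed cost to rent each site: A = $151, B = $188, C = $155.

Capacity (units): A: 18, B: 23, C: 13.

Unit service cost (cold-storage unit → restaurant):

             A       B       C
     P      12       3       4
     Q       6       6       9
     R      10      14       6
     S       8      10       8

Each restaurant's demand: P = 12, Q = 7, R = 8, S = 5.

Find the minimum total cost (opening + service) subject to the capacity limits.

Minimum total cost: 509

Open {B, C}: P→B 3·12=36, Q→B 6·7=42, R→C 6·8=48, S→C 8·5=40.
Loads: B carries 19/23, C carries 13/13. Service 166; fixed 343; total 509.
Next best feasible plan costs 537.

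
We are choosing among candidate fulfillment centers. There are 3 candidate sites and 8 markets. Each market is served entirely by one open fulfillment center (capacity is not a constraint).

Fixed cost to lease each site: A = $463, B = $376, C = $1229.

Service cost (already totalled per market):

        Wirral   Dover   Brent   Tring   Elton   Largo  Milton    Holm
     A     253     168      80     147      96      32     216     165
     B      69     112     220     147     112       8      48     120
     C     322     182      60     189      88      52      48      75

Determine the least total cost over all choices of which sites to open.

For any fixed open set, each market goes to its cheapest open site; total = fixed + service.
{B}: Wirral→B 69, Dover→B 112, Brent→B 220, Tring→B 147, Elton→B 112, Largo→B 8, Milton→B 48, Holm→B 120. Service 836; fixed 376; total 1212.
{A, B}: Wirral→B 69, Dover→B 112, Brent→A 80, Tring→A 147, Elton→A 96, Largo→B 8, Milton→B 48, Holm→B 120. Service 680; fixed 839; total 1519.
{A}: Wirral→A 253, Dover→A 168, Brent→A 80, Tring→A 147, Elton→A 96, Largo→A 32, Milton→A 216, Holm→A 165. Service 1157; fixed 463; total 1620.
{A, B, C}: Wirral→B 69, Dover→B 112, Brent→C 60, Tring→A 147, Elton→C 88, Largo→B 8, Milton→B 48, Holm→C 75. Service 607; fixed 2068; total 2675.
No other subset beats 1212.

Minimum total cost: 1212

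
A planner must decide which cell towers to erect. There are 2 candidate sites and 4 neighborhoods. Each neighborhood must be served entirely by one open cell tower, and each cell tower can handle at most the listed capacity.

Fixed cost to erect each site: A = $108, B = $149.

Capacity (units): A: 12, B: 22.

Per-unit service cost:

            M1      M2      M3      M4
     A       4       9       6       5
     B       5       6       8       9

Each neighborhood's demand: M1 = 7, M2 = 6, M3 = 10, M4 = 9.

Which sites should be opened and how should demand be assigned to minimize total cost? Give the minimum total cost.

Open {A, B}: M1→B 5·7=35, M2→B 6·6=36, M3→A 6·10=60, M4→B 9·9=81.
Loads: A carries 10/12, B carries 22/22. Service 212; fixed 257; total 469.

Minimum total cost: 469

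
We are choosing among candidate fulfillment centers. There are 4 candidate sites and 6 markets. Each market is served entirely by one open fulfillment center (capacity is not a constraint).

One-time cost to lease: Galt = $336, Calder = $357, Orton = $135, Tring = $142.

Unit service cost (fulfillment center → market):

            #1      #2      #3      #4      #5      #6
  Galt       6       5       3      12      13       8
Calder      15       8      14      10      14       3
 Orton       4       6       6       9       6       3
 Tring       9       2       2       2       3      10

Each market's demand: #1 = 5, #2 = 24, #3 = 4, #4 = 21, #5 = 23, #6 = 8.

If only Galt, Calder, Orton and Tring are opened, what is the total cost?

Each market is assigned to its cheapest site among the open ones.
{Galt, Calder, Orton, Tring}: #1→Orton 4·5=20, #2→Tring 2·24=48, #3→Tring 2·4=8, #4→Tring 2·21=42, #5→Tring 3·23=69, #6→Calder 3·8=24. Service 211; fixed 970; total 1181.

Total cost: 1181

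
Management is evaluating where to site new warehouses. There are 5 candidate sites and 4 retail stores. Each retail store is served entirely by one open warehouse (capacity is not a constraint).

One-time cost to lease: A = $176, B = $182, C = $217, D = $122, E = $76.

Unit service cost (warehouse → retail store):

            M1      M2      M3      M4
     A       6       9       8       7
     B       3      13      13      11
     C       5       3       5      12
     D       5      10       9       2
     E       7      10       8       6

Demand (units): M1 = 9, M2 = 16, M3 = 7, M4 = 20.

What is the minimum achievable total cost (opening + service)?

Minimum total cost: 430

For any fixed open set, each retail store goes to its cheapest open site; total = fixed + service.
{D}: M1→D 5·9=45, M2→D 10·16=160, M3→D 9·7=63, M4→D 2·20=40. Service 308; fixed 122; total 430.
{E}: M1→E 7·9=63, M2→E 10·16=160, M3→E 8·7=56, M4→E 6·20=120. Service 399; fixed 76; total 475.
{D, E}: M1→D 5·9=45, M2→D 10·16=160, M3→E 8·7=56, M4→D 2·20=40. Service 301; fixed 198; total 499.
{A, B, C, D, E}: service 150 + fixed 773 = 923
No other subset beats 430.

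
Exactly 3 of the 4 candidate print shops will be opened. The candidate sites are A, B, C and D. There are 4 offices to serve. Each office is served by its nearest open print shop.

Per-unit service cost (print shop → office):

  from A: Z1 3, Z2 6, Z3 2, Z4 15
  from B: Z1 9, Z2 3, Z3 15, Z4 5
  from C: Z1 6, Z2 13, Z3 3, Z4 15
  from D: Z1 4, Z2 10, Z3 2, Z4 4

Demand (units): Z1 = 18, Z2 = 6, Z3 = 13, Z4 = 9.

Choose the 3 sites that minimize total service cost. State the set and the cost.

With exactly 3 open, each office uses its cheapest among the chosen.
{A, B, D}: Z1→A 3·18=54, Z2→B 3·6=18, Z3→A 2·13=26, Z4→D 4·9=36. Service cost 134.
{A, B, C}: service cost 143
{A, C, D}: service cost 152
Among all 4 size-3 choices, {A, B, D} is lowest.

Choose A, B and D; total service cost 134.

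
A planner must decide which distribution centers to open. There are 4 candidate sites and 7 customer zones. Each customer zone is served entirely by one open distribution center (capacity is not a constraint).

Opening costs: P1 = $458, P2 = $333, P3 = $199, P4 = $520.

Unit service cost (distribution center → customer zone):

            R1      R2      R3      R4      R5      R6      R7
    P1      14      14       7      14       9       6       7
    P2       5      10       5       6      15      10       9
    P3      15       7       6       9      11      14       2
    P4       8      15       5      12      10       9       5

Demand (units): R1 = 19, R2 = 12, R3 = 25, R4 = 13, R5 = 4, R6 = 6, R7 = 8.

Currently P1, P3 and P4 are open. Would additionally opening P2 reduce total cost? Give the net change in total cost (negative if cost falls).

Current service cost with {P1, P3, P4}: 566.
Adding P2: each customer zone re-picks its cheapest; new service cost 470, saving 96.
Extra fixed cost: 333. Net change = 333 − 96 = 237.
(Totals: 1743 → 1980.)

No — net change +237 (cost rises by 237).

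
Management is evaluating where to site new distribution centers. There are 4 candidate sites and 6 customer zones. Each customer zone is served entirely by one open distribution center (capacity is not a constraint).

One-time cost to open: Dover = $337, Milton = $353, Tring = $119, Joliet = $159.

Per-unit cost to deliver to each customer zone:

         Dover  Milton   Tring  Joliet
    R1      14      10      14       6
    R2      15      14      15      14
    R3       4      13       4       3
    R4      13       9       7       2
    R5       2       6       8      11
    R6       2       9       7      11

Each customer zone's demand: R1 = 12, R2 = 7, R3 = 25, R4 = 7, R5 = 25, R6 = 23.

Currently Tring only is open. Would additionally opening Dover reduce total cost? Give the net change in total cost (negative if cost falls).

Current service cost with {Tring}: 783.
Adding Dover: each customer zone re-picks its cheapest; new service cost 518, saving 265.
Extra fixed cost: 337. Net change = 337 − 265 = 72.
(Totals: 902 → 974.)

No — net change +72 (cost rises by 72).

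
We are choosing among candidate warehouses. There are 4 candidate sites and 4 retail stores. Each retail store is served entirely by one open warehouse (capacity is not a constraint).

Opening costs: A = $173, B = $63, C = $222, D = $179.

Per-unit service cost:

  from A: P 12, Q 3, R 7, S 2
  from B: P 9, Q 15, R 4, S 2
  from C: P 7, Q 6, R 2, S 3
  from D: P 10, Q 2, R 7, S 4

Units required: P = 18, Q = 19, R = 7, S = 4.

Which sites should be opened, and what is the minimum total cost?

Open D only; minimum total cost 462.

For any fixed open set, each retail store goes to its cheapest open site; total = fixed + service.
{D}: P→D 10·18=180, Q→D 2·19=38, R→D 7·7=49, S→D 4·4=16. Service 283; fixed 179; total 462.
{B, D}: P→B 9·18=162, Q→D 2·19=38, R→B 4·7=28, S→B 2·4=8. Service 236; fixed 242; total 478.
{C}: service 266 + fixed 222 = 488
{A, B, C, D}: P→C 7·18=126, Q→D 2·19=38, R→C 2·7=14, S→A 2·4=8. Service 186; fixed 637; total 823.
No other subset beats 462.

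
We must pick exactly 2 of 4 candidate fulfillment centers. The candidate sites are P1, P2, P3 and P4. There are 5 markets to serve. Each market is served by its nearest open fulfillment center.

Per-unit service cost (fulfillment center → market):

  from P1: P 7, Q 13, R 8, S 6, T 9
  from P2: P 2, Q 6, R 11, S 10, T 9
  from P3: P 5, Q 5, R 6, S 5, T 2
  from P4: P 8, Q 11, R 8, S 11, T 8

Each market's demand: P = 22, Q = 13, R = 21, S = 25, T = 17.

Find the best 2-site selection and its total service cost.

With exactly 2 open, each market uses its cheapest among the chosen.
{P2, P3}: P→P2 2·22=44, Q→P3 5·13=65, R→P3 6·21=126, S→P3 5·25=125, T→P3 2·17=34. Service cost 394.
{P1, P3}: service cost 460
{P3, P4}: service cost 460
Among all 6 size-2 choices, {P2, P3} is lowest.

Choose P2 and P3; total service cost 394.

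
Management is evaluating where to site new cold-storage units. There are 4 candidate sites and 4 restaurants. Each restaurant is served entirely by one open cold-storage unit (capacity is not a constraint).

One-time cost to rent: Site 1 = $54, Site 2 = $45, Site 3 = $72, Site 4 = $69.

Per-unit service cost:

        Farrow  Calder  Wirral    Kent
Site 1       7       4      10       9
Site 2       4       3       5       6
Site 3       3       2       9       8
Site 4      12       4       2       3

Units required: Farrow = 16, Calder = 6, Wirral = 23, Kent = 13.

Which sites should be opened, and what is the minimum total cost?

Open Site 2 and Site 4; minimum total cost 281.

For any fixed open set, each restaurant goes to its cheapest open site; total = fixed + service.
{Site 2, Site 4}: Farrow→Site 2 4·16=64, Calder→Site 2 3·6=18, Wirral→Site 4 2·23=46, Kent→Site 4 3·13=39. Service 167; fixed 114; total 281.
{Site 3, Site 4}: Farrow→Site 3 3·16=48, Calder→Site 3 2·6=12, Wirral→Site 4 2·23=46, Kent→Site 4 3·13=39. Service 145; fixed 141; total 286.
{Site 2}: service 275 + fixed 45 = 320
{Site 1, Site 2, Site 3, Site 4}: Farrow→Site 3 3·16=48, Calder→Site 3 2·6=12, Wirral→Site 4 2·23=46, Kent→Site 4 3·13=39. Service 145; fixed 240; total 385.
(All 15 nonempty subsets were checked; Site 2 and Site 4 is lowest.)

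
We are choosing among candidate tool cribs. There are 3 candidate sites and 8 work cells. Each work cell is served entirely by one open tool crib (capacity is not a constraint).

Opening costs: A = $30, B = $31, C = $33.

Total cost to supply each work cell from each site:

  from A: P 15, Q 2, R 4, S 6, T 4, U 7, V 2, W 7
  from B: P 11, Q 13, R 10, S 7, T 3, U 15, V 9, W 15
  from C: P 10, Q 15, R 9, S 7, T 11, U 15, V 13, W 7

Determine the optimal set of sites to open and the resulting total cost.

Open A only; minimum total cost 77.

For any fixed open set, each work cell goes to its cheapest open site; total = fixed + service.
{A}: P→A 15, Q→A 2, R→A 4, S→A 6, T→A 4, U→A 7, V→A 2, W→A 7. Service 47; fixed 30; total 77.
{A, B}: P→B 11, Q→A 2, R→A 4, S→A 6, T→B 3, U→A 7, V→A 2, W→A 7. Service 42; fixed 61; total 103.
{A, C}: P→C 10, Q→A 2, R→A 4, S→A 6, T→A 4, U→A 7, V→A 2, W→A 7. Service 42; fixed 63; total 105.
{A, B, C}: P→C 10, Q→A 2, R→A 4, S→A 6, T→B 3, U→A 7, V→A 2, W→A 7. Service 41; fixed 94; total 135.
No other subset beats 77.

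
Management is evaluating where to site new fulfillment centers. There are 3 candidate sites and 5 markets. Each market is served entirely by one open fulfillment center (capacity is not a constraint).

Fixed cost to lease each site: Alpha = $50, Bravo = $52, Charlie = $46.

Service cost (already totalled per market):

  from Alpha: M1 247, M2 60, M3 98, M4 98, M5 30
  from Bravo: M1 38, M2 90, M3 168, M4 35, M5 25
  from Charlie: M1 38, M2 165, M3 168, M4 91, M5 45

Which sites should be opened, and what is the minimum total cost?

Open Alpha and Bravo; minimum total cost 358.

For any fixed open set, each market goes to its cheapest open site; total = fixed + service.
{Alpha, Bravo}: M1→Bravo 38, M2→Alpha 60, M3→Alpha 98, M4→Bravo 35, M5→Bravo 25. Service 256; fixed 102; total 358.
{Alpha, Bravo, Charlie}: service 256 + fixed 148 = 404
{Bravo}: service 356 + fixed 52 = 408
{Charlie}: service 507 + fixed 46 = 553
No other subset beats 358.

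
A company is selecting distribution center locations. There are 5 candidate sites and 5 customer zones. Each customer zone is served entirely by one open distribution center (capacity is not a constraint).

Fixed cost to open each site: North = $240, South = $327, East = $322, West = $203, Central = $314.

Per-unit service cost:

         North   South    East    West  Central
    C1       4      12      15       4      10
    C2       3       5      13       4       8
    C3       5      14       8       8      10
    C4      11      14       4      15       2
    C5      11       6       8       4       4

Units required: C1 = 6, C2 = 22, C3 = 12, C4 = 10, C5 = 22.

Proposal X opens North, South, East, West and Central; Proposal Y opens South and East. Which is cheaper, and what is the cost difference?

Proposal Y is cheaper by 565.

Proposal X: {North, South, East, West, Central}: C1→North 4·6=24, C2→North 3·22=66, C3→North 5·12=60, C4→Central 2·10=20, C5→West 4·22=88. Service 258; fixed 1406; total 1664.
Proposal Y: {South, East}: C1→South 12·6=72, C2→South 5·22=110, C3→East 8·12=96, C4→East 4·10=40, C5→South 6·22=132. Service 450; fixed 649; total 1099.
Difference: |1664 − 1099| = 565.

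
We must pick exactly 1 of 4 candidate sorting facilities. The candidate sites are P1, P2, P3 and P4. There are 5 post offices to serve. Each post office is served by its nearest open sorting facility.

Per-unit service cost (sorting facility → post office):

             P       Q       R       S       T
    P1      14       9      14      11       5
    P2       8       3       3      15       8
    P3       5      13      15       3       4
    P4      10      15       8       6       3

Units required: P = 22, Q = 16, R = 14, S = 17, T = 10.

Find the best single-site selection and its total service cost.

Choose P2 only; total service cost 601.

With exactly 1 open, each post office uses its cheapest among the chosen.
{P2}: P→P2 8·22=176, Q→P2 3·16=48, R→P2 3·14=42, S→P2 15·17=255, T→P2 8·10=80. Service cost 601.
{P3}: service cost 619
{P4}: service cost 704
Among all 4 size-1 choices, {P2} is lowest.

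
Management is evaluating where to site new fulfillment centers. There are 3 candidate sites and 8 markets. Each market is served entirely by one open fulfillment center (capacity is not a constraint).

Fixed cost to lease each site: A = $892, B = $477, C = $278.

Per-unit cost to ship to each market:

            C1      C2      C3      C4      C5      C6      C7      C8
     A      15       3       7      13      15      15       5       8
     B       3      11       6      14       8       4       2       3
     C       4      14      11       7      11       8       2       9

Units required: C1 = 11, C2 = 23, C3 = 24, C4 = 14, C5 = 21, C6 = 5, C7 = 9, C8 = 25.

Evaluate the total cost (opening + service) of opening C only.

Total cost: 1520

Each market is assigned to its cheapest site among the open ones.
{C}: C1→C 4·11=44, C2→C 14·23=322, C3→C 11·24=264, C4→C 7·14=98, C5→C 11·21=231, C6→C 8·5=40, C7→C 2·9=18, C8→C 9·25=225. Service 1242; fixed 278; total 1520.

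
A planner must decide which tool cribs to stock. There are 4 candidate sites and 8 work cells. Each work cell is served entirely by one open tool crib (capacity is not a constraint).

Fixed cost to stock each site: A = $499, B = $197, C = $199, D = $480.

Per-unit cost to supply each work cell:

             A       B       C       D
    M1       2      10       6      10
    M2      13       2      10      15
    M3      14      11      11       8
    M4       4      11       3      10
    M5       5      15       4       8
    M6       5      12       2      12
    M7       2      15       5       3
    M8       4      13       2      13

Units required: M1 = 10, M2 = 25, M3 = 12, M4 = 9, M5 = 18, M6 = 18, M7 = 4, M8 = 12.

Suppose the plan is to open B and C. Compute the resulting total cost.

Each work cell is assigned to its cheapest site among the open ones.
{B, C}: M1→C 6·10=60, M2→B 2·25=50, M3→B 11·12=132, M4→C 3·9=27, M5→C 4·18=72, M6→C 2·18=36, M7→C 5·4=20, M8→C 2·12=24. Service 421; fixed 396; total 817.

Total cost: 817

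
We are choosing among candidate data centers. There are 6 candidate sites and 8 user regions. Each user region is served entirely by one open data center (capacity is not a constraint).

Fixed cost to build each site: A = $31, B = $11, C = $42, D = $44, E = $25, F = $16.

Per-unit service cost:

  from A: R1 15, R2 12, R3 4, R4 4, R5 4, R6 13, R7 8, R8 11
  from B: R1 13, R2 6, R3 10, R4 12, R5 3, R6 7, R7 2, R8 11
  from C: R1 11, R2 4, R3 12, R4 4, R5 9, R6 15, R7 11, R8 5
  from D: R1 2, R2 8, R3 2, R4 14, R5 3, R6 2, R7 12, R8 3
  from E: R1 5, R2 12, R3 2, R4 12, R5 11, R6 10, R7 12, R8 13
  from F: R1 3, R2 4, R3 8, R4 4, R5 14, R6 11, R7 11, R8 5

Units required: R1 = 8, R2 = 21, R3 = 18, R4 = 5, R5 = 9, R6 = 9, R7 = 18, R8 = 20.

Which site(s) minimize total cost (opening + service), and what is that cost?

Open B, D and F; minimum total cost 368.

For any fixed open set, each user region goes to its cheapest open site; total = fixed + service.
{B, D, F}: R1→D 2·8=16, R2→F 4·21=84, R3→D 2·18=36, R4→F 4·5=20, R5→B 3·9=27, R6→D 2·9=18, R7→B 2·18=36, R8→D 3·20=60. Service 297; fixed 71; total 368.
{B, D, E, F}: R1→D 2·8=16, R2→F 4·21=84, R3→D 2·18=36, R4→F 4·5=20, R5→B 3·9=27, R6→D 2·9=18, R7→B 2·18=36, R8→D 3·20=60. Service 297; fixed 96; total 393.
{B, C, D}: R1→D 2·8=16, R2→C 4·21=84, R3→D 2·18=36, R4→C 4·5=20, R5→B 3·9=27, R6→D 2·9=18, R7→B 2·18=36, R8→D 3·20=60. Service 297; fixed 97; total 394.
{A, B, C, D, E, F}: R1→D 2·8=16, R2→C 4·21=84, R3→D 2·18=36, R4→A 4·5=20, R5→B 3·9=27, R6→D 2·9=18, R7→B 2·18=36, R8→D 3·20=60. Service 297; fixed 169; total 466.
No other subset beats 368.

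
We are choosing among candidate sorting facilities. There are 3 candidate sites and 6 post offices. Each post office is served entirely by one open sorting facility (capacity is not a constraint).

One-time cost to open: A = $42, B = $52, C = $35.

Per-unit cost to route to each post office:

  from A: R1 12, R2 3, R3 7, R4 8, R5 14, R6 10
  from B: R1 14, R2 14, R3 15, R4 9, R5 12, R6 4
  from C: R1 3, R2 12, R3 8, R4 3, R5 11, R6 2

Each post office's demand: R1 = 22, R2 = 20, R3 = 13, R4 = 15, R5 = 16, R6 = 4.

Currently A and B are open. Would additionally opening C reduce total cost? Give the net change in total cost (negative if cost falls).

Yes — net change −262 (cost falls by 262).

Current service cost with {A, B}: 743.
Adding C: each post office re-picks its cheapest; new service cost 446, saving 297.
Extra fixed cost: 35. Net change = 35 − 297 = -262.
(Totals: 837 → 575.)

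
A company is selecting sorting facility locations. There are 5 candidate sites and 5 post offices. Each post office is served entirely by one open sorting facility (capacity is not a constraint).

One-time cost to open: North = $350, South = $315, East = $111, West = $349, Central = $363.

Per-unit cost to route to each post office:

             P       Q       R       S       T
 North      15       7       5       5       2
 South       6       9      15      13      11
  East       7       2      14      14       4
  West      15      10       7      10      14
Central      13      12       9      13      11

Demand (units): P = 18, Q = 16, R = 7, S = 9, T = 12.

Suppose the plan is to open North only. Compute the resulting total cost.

Total cost: 836

Each post office is assigned to its cheapest site among the open ones.
{North}: P→North 15·18=270, Q→North 7·16=112, R→North 5·7=35, S→North 5·9=45, T→North 2·12=24. Service 486; fixed 350; total 836.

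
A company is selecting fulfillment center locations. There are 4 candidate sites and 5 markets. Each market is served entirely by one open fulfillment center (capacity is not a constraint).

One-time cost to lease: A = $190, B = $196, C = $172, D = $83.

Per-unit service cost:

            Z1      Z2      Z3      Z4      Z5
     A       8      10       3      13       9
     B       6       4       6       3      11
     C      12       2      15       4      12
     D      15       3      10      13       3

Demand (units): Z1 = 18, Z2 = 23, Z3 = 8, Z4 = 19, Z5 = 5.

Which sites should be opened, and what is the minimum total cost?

Open B only; minimum total cost 556.

For any fixed open set, each market goes to its cheapest open site; total = fixed + service.
{B}: Z1→B 6·18=108, Z2→B 4·23=92, Z3→B 6·8=48, Z4→B 3·19=57, Z5→B 11·5=55. Service 360; fixed 196; total 556.
{B, D}: service 297 + fixed 279 = 576
{B, C}: Z1→B 6·18=108, Z2→C 2·23=46, Z3→B 6·8=48, Z4→B 3·19=57, Z5→B 11·5=55. Service 314; fixed 368; total 682.
{A, B, C, D}: service 250 + fixed 641 = 891
No other subset beats 556.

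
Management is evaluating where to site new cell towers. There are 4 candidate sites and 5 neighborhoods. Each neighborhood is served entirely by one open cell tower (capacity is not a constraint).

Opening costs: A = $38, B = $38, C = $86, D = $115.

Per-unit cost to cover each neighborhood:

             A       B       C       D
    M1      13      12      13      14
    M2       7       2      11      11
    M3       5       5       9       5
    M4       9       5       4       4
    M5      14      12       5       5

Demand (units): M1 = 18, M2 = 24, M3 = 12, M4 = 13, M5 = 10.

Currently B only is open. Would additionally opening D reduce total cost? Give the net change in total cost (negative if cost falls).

No — net change +32 (cost rises by 32).

Current service cost with {B}: 509.
Adding D: each neighborhood re-picks its cheapest; new service cost 426, saving 83.
Extra fixed cost: 115. Net change = 115 − 83 = 32.
(Totals: 547 → 579.)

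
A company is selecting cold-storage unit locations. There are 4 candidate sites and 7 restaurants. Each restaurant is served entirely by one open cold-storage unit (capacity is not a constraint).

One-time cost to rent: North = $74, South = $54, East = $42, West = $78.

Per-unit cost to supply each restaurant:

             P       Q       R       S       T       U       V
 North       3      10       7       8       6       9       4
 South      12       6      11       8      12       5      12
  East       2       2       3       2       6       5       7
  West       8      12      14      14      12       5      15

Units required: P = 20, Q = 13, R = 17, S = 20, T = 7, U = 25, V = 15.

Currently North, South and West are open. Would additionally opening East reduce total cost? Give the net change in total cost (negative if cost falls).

Current service cost with {North, South, West}: 644.
Adding East: each restaurant re-picks its cheapest; new service cost 384, saving 260.
Extra fixed cost: 42. Net change = 42 − 260 = -218.
(Totals: 850 → 632.)

Yes — net change −218 (cost falls by 218).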